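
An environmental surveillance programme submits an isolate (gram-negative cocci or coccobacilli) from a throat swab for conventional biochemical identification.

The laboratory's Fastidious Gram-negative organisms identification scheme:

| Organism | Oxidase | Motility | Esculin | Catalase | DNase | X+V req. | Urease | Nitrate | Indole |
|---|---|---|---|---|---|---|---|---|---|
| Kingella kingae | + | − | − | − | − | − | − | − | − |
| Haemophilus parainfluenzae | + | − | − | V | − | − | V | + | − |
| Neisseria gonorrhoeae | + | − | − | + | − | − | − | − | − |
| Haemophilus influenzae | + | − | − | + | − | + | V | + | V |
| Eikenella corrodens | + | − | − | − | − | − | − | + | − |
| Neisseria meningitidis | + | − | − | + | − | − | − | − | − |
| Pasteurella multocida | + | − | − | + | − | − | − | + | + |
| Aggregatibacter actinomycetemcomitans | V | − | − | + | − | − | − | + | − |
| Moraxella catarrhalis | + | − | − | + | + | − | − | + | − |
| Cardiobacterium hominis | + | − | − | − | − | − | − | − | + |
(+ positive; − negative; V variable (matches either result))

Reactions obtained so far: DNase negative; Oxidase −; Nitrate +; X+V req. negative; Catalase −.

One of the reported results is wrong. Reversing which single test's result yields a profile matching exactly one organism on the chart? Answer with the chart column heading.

Catalase

As reported, no row in the chart matches all 5 reactions.
Reversing Nitrate → still no organism matches.
Reversing X+V req. → still no organism matches.
Reversing Oxidase → 2 organisms match (not unique).
Reversing Catalase (to +) → unique match: Aggregatibacter actinomycetemcomitans.
Reversing DNase → still no organism matches.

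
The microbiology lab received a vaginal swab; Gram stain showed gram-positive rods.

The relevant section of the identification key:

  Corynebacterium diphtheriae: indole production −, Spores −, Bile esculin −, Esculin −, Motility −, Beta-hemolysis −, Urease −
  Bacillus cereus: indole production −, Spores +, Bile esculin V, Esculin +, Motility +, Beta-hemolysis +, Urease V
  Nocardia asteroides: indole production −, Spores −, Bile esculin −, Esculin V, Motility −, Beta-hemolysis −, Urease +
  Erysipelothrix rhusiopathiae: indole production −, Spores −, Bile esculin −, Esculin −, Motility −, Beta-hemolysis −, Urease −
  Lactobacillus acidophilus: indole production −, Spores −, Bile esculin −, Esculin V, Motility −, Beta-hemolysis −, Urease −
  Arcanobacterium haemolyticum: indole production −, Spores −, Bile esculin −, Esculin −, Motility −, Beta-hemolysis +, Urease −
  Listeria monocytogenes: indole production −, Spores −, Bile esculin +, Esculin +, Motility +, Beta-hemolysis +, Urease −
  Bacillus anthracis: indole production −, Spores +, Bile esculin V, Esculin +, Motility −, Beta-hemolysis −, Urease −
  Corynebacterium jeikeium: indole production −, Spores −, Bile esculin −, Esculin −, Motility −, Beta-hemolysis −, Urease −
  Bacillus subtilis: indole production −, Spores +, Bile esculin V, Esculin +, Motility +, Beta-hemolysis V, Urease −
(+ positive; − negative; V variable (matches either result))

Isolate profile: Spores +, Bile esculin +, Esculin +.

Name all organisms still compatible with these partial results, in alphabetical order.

Spores +: excludes 7 organisms — 3 left.
Esculin +: all 3 remaining candidates are consistent.
Bile esculin +: all 3 remaining candidates are consistent.

Bacillus anthracis, Bacillus cereus, Bacillus subtilis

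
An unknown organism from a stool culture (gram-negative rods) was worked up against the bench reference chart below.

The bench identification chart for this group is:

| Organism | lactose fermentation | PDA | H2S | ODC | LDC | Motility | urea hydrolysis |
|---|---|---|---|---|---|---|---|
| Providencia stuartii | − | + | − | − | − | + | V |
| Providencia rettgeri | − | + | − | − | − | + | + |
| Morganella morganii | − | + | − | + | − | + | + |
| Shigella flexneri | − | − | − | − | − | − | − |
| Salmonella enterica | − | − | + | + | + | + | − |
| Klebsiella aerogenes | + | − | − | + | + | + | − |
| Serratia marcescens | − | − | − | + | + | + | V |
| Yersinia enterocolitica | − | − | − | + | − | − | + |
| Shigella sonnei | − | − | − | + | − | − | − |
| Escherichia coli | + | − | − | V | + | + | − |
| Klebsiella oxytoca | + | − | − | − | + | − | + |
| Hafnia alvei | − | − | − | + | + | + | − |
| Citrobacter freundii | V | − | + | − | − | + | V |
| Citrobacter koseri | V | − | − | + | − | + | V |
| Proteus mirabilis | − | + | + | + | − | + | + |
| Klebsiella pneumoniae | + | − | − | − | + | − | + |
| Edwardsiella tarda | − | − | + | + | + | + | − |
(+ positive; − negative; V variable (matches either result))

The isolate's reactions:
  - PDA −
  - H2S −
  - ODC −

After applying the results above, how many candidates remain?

4

PDA −: excludes Providencia stuartii, Providencia rettgeri, Morganella morganii, Proteus mirabilis — 13 left.
ODC −: excludes 8 organisms — 5 left.
H2S −: excludes Citrobacter freundii — 4 left.
Still consistent: Escherichia coli, Klebsiella oxytoca, Klebsiella pneumoniae, Shigella flexneri.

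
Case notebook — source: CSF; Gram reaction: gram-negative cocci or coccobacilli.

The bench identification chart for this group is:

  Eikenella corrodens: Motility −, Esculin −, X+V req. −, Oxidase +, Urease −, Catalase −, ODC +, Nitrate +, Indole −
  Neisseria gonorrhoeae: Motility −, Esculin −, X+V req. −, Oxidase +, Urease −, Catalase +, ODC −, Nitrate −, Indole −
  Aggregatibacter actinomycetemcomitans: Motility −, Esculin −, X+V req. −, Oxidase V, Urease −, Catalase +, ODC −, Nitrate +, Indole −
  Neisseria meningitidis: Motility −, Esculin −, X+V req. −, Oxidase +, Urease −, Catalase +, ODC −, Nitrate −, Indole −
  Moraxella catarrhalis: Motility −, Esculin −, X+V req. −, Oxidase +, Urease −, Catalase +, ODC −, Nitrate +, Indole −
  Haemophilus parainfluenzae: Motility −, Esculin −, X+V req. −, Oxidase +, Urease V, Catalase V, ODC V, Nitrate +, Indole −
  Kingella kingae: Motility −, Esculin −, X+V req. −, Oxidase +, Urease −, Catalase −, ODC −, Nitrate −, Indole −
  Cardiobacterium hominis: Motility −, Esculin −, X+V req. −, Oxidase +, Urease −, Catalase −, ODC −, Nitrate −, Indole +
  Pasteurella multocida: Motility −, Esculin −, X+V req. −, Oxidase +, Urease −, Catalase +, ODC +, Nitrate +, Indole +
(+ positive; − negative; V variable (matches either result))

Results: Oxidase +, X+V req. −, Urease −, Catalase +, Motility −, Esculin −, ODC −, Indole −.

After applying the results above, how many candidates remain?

ODC −: excludes Eikenella corrodens, Pasteurella multocida — 7 left.
Catalase +: excludes Kingella kingae, Cardiobacterium hominis — 5 left.
Urease −: all 5 remaining candidates are consistent.
Esculin −: all 5 remaining candidates are consistent.
Motility −: all 5 remaining candidates are consistent.
Oxidase +: all 5 remaining candidates are consistent.
X+V req. −: all 5 remaining candidates are consistent.
Indole −: all 5 remaining candidates are consistent.
Still consistent: Aggregatibacter actinomycetemcomitans, Haemophilus parainfluenzae, Moraxella catarrhalis, Neisseria gonorrhoeae, Neisseria meningitidis.

5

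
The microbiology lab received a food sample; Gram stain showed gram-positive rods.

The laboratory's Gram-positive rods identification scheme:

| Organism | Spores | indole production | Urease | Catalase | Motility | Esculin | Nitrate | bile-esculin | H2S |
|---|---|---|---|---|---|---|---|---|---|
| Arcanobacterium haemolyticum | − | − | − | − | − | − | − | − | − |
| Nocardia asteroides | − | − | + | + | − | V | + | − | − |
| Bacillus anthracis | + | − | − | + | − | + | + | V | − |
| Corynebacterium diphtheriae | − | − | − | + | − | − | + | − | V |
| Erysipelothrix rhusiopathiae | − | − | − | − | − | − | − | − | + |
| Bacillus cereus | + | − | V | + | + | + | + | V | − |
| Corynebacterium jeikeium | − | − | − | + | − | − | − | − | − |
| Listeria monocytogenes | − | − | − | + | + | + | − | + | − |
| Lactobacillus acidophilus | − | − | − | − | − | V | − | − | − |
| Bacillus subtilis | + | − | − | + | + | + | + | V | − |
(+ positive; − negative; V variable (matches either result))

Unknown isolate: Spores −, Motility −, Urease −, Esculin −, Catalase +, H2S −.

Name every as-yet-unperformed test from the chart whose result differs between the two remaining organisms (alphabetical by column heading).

Esculin −: excludes Bacillus anthracis, Bacillus cereus, Listeria monocytogenes, Bacillus subtilis — 6 left.
Motility −: all 6 remaining candidates are consistent.
Spores −: all 6 remaining candidates are consistent.
H2S −: excludes Erysipelothrix rhusiopathiae — 5 left.
Urease −: excludes Nocardia asteroides — 4 left.
Catalase +: excludes Arcanobacterium haemolyticum, Lactobacillus acidophilus — 2 left.
Two candidates remain: Corynebacterium diphtheriae and Corynebacterium jeikeium.
  indole production: − vs − — same for both, does not separate.
  Nitrate: Corynebacterium diphtheriae +, Corynebacterium jeikeium − — discriminates.
  bile-esculin: − vs − — same for both, does not separate.

Nitrate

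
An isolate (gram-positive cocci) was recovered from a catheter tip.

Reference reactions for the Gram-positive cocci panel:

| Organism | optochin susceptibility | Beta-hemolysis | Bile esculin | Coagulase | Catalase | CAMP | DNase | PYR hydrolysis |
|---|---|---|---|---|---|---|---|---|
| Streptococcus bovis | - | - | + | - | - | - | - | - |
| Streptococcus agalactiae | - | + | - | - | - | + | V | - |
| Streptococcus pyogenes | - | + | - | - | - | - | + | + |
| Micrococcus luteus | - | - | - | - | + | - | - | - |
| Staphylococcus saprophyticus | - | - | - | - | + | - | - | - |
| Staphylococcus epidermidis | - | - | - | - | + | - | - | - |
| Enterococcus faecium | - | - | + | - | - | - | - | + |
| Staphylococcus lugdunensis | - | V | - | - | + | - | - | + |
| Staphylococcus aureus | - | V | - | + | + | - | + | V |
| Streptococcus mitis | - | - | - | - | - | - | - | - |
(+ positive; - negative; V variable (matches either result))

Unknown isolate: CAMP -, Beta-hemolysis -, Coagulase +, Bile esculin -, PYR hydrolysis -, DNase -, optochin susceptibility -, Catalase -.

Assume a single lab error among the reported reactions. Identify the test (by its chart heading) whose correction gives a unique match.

Coagulase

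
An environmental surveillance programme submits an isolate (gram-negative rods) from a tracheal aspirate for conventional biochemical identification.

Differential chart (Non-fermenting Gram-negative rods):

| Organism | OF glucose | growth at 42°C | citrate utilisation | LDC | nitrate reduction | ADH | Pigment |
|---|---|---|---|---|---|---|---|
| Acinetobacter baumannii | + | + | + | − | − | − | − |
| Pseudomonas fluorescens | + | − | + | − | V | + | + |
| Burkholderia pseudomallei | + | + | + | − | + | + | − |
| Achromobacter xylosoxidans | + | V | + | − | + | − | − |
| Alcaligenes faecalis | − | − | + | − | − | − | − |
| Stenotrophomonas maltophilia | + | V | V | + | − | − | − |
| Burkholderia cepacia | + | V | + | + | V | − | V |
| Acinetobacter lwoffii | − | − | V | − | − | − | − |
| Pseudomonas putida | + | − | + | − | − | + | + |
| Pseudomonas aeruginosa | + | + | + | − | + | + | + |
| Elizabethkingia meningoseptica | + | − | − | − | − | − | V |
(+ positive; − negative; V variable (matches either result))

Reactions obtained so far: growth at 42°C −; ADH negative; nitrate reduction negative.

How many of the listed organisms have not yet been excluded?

5

nitrate reduction −: excludes Burkholderia pseudomallei, Achromobacter xylosoxidans, Pseudomonas aeruginosa — 8 left.
growth at 42°C −: excludes Acinetobacter baumannii — 7 left.
ADH −: excludes Pseudomonas fluorescens, Pseudomonas putida — 5 left.
Still consistent: Acinetobacter lwoffii, Alcaligenes faecalis, Burkholderia cepacia, Elizabethkingia meningoseptica, Stenotrophomonas maltophilia.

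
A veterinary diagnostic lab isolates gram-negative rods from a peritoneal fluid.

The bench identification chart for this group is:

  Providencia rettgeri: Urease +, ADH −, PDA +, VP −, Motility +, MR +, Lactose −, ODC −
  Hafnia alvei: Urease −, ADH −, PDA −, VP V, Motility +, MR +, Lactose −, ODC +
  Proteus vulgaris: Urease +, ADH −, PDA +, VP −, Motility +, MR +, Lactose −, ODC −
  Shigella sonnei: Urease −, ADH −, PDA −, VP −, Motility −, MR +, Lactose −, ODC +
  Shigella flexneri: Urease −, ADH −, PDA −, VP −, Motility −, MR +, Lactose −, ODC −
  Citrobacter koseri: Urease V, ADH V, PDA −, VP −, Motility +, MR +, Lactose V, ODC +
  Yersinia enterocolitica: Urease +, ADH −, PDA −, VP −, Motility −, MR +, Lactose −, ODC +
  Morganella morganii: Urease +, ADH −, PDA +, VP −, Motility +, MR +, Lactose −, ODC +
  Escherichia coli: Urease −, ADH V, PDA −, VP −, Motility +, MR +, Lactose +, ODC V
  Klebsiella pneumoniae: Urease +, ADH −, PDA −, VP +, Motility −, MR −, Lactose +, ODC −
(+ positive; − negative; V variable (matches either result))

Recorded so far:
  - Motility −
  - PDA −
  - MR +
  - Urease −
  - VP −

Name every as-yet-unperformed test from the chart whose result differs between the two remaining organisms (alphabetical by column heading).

ODC

VP −: excludes Klebsiella pneumoniae — 9 left.
Urease −: excludes Providencia rettgeri, Proteus vulgaris, Yersinia enterocolitica, Morganella morganii — 5 left.
MR +: all 5 remaining candidates are consistent.
PDA −: all 5 remaining candidates are consistent.
Motility −: excludes Hafnia alvei, Citrobacter koseri, Escherichia coli — 2 left.
Two candidates remain: Shigella flexneri and Shigella sonnei.
  ADH: − vs − — same for both, does not separate.
  Lactose: − vs − — same for both, does not separate.
  ODC: Shigella flexneri −, Shigella sonnei + — discriminates.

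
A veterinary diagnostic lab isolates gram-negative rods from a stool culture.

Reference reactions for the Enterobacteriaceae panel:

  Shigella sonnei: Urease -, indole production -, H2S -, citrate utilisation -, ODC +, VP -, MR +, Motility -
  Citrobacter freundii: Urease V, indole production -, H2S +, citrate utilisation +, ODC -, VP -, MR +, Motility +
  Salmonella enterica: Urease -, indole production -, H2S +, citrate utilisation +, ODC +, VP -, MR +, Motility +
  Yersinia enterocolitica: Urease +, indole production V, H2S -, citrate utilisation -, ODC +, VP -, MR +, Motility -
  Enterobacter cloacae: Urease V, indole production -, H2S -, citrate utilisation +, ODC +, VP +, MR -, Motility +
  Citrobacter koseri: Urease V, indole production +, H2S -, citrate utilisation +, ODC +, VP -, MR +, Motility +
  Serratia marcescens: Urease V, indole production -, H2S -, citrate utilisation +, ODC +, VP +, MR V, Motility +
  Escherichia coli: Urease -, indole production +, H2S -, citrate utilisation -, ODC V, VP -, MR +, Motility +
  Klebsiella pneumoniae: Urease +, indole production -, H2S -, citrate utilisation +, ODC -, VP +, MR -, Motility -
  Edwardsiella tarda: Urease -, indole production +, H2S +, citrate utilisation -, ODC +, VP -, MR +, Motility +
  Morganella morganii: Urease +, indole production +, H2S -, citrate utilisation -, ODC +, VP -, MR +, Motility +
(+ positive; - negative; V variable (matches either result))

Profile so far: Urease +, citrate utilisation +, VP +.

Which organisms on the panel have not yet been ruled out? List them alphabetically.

citrate utilisation +: excludes 5 organisms — 6 left.
VP +: excludes Citrobacter freundii, Salmonella enterica, Citrobacter koseri — 3 left.
Urease +: all 3 remaining candidates are consistent.

Enterobacter cloacae, Klebsiella pneumoniae, Serratia marcescens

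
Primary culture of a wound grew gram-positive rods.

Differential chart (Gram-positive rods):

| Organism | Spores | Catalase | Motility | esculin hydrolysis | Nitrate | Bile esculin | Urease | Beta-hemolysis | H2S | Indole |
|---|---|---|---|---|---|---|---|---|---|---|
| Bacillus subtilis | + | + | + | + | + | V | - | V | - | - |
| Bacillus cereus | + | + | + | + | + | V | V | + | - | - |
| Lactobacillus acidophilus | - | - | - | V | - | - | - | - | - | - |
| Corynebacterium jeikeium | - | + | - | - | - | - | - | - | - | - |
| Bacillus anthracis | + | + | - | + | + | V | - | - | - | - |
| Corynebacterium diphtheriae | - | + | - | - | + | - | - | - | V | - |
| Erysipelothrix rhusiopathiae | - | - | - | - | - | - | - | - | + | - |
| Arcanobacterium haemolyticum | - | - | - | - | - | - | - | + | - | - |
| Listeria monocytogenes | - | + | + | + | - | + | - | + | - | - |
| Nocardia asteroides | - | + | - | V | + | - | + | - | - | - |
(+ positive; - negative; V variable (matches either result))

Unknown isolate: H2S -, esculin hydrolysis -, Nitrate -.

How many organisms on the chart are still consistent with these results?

Nitrate -: excludes 5 organisms — 5 left.
esculin hydrolysis -: excludes Listeria monocytogenes — 4 left.
H2S -: excludes Erysipelothrix rhusiopathiae — 3 left.
Still consistent: Arcanobacterium haemolyticum, Corynebacterium jeikeium, Lactobacillus acidophilus.

3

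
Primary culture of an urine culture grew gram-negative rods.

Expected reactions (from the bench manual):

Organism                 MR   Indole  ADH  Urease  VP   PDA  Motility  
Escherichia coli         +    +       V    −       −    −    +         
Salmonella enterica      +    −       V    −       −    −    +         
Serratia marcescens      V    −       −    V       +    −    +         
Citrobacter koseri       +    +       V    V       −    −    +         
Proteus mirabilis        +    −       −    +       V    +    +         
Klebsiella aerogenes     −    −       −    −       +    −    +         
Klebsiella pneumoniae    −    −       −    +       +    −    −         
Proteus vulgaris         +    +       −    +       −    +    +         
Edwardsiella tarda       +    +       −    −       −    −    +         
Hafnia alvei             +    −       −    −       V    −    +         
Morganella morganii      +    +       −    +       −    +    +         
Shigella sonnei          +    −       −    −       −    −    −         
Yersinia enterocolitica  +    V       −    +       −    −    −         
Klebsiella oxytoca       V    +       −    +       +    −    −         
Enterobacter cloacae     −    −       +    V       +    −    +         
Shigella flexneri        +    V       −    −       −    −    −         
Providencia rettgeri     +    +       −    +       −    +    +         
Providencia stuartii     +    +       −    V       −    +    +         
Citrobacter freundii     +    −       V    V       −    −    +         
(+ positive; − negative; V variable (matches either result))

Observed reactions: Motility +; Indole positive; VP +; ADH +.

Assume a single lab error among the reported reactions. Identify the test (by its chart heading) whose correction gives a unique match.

As reported, no row in the chart matches all 4 reactions.
Reversing VP → 2 organisms match (not unique).
Reversing ADH → still no organism matches.
Reversing Motility → still no organism matches.
Reversing Indole (to −) → unique match: Enterobacter cloacae.

Indole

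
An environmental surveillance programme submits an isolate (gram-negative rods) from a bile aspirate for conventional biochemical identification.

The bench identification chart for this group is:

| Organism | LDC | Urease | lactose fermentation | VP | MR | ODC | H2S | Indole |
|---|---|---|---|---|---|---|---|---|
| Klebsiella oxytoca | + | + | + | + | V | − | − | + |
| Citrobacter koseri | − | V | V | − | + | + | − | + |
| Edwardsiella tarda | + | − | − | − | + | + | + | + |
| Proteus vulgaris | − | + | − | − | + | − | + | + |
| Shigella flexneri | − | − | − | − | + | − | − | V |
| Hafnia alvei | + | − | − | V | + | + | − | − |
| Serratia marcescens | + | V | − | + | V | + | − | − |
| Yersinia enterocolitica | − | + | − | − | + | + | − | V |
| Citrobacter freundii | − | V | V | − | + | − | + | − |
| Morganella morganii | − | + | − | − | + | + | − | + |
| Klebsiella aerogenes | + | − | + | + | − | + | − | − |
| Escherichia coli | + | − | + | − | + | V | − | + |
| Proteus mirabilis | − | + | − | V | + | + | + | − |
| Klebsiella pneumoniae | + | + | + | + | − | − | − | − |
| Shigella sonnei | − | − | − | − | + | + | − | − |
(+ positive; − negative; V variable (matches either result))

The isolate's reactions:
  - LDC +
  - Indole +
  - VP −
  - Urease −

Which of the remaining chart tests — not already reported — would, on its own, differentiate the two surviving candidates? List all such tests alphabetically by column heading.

H2S, lactose fermentation

Indole +: excludes 7 organisms — 8 left.
VP −: excludes Klebsiella oxytoca — 7 left.
Urease −: excludes Proteus vulgaris, Yersinia enterocolitica, Morganella morganii — 4 left.
LDC +: excludes Citrobacter koseri, Shigella flexneri — 2 left.
Two candidates remain: Edwardsiella tarda and Escherichia coli.
  lactose fermentation: Edwardsiella tarda −, Escherichia coli + — discriminates.
  MR: + vs + — same for both, does not separate.
  ODC: + vs V — variable for at least one, does not separate.
  H2S: Edwardsiella tarda +, Escherichia coli − — discriminates.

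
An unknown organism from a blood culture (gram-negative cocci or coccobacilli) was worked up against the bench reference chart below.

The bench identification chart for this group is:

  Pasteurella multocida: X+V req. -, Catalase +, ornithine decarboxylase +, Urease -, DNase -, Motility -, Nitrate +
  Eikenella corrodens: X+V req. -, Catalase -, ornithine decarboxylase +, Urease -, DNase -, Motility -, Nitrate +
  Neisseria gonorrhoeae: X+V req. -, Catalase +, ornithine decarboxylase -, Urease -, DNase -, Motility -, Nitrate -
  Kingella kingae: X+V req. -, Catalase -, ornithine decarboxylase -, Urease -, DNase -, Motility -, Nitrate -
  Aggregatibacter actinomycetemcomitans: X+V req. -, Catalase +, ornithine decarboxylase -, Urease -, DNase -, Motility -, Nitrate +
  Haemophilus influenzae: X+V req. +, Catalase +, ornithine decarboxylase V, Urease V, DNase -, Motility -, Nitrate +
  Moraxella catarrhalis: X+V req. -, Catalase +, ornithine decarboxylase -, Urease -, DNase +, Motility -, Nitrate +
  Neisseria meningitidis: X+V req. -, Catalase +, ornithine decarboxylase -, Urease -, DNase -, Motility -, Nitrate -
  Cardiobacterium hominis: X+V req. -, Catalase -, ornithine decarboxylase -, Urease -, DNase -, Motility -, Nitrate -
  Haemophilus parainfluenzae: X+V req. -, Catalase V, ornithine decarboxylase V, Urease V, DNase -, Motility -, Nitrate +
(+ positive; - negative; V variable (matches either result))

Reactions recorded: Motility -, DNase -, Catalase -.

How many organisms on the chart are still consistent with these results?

4

Motility -: all 10 remaining candidates are consistent.
Catalase -: excludes 6 organisms — 4 left.
DNase -: all 4 remaining candidates are consistent.
Still consistent: Cardiobacterium hominis, Eikenella corrodens, Haemophilus parainfluenzae, Kingella kingae.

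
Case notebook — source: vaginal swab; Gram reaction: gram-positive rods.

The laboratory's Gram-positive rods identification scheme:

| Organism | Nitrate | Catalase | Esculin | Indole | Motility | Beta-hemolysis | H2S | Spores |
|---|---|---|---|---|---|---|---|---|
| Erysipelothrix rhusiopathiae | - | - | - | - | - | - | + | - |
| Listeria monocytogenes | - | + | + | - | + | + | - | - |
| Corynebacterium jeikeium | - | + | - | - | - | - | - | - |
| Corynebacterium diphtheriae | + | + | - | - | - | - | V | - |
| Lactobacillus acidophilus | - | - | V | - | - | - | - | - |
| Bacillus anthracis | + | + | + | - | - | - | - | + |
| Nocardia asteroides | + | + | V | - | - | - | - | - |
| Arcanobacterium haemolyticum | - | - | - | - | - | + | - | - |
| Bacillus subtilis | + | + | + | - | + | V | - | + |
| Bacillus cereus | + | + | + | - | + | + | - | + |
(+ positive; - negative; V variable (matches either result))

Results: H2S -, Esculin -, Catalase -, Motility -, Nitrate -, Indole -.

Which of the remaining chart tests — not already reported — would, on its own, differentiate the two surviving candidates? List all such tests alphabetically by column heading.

Beta-hemolysis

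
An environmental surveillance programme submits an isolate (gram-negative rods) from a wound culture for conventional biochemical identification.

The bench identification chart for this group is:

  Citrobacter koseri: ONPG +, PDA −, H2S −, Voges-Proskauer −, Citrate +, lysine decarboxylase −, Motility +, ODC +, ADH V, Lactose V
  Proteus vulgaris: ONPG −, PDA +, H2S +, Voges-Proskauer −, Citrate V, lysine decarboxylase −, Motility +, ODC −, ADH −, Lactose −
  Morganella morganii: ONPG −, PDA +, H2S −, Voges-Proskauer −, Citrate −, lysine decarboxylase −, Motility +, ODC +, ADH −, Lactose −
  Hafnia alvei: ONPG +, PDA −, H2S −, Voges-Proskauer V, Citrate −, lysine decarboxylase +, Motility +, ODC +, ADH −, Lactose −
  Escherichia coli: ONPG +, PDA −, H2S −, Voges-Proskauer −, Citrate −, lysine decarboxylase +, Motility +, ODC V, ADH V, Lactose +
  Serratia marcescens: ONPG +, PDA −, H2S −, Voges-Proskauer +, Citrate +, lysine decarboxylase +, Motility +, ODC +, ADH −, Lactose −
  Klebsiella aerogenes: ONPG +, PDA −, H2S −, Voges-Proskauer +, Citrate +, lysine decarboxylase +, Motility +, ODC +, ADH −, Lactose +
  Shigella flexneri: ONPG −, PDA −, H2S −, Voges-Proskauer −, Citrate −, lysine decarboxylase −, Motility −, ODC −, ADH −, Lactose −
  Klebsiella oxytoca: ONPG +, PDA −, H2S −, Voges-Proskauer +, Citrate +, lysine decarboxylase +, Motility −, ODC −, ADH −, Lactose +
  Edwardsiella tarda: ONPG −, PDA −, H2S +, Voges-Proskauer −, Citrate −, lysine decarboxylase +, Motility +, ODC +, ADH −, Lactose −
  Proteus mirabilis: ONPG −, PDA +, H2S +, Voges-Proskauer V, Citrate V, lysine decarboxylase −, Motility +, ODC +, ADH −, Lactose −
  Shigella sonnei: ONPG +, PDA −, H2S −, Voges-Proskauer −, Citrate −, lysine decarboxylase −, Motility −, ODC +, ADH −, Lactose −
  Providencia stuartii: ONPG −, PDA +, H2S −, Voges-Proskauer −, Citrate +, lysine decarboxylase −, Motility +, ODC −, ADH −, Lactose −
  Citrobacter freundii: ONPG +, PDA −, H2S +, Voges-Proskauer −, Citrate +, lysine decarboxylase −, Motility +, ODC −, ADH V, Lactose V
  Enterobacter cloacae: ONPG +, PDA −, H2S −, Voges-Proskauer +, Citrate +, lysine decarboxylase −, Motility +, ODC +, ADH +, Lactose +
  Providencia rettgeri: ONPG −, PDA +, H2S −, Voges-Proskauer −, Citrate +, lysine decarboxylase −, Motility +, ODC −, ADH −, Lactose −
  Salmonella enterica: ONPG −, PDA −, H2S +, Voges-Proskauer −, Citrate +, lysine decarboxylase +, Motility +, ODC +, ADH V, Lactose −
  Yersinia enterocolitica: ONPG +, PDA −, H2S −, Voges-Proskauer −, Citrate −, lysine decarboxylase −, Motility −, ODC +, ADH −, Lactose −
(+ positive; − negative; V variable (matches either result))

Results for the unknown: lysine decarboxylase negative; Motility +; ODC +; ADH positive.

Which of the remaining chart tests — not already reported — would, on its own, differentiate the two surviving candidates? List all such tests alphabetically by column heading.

ADH +: excludes 13 organisms — 5 left.
Motility +: all 5 remaining candidates are consistent.
ODC +: excludes Citrobacter freundii — 4 left.
lysine decarboxylase −: excludes Escherichia coli, Salmonella enterica — 2 left.
Two candidates remain: Citrobacter koseri and Enterobacter cloacae.
  ONPG: + vs + — same for both, does not separate.
  PDA: − vs − — same for both, does not separate.
  H2S: − vs − — same for both, does not separate.
  Voges-Proskauer: Citrobacter koseri −, Enterobacter cloacae + — discriminates.
  Citrate: + vs + — same for both, does not separate.
  Lactose: V vs + — variable for at least one, does not separate.

Voges-Proskauer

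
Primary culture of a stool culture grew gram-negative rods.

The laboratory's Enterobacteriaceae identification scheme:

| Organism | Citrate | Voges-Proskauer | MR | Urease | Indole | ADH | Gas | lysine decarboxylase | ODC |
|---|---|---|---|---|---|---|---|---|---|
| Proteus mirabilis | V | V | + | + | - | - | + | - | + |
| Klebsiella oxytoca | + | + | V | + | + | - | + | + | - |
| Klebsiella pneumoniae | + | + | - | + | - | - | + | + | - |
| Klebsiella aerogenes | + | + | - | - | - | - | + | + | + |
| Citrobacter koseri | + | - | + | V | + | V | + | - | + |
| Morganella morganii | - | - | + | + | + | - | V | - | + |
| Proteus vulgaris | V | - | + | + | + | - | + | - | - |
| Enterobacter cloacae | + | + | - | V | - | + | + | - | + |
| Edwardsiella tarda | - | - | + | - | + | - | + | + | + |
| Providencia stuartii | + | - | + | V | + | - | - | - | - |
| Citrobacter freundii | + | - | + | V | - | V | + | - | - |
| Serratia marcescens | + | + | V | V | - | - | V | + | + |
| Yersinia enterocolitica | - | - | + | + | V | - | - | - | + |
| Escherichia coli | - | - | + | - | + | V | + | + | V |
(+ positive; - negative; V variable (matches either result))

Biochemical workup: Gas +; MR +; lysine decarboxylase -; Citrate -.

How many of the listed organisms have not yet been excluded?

3

Gas +: excludes Providencia stuartii, Yersinia enterocolitica — 12 left.
lysine decarboxylase -: excludes 6 organisms — 6 left.
MR +: excludes Enterobacter cloacae — 5 left.
Citrate -: excludes Citrobacter koseri, Citrobacter freundii — 3 left.
Still consistent: Morganella morganii, Proteus mirabilis, Proteus vulgaris.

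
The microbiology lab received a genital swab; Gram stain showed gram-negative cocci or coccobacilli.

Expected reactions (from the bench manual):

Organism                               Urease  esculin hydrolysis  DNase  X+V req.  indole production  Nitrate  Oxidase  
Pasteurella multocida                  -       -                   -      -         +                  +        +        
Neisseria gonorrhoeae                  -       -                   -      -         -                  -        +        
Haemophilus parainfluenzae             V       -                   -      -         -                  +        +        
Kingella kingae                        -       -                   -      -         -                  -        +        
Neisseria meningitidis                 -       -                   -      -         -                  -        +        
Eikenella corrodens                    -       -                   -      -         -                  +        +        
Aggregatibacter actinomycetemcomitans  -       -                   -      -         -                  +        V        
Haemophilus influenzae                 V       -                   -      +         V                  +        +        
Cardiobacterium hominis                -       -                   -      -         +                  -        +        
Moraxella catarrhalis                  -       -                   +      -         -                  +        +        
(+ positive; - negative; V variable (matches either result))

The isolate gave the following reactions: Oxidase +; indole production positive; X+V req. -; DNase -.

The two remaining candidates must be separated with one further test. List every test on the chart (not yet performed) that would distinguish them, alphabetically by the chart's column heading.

Nitrate

DNase -: excludes Moraxella catarrhalis — 9 left.
Oxidase +: all 9 remaining candidates are consistent.
X+V req. -: excludes Haemophilus influenzae — 8 left.
indole production +: excludes 6 organisms — 2 left.
Two candidates remain: Cardiobacterium hominis and Pasteurella multocida.
  Urease: - vs - — same for both, does not separate.
  esculin hydrolysis: - vs - — same for both, does not separate.
  Nitrate: Cardiobacterium hominis -, Pasteurella multocida + — discriminates.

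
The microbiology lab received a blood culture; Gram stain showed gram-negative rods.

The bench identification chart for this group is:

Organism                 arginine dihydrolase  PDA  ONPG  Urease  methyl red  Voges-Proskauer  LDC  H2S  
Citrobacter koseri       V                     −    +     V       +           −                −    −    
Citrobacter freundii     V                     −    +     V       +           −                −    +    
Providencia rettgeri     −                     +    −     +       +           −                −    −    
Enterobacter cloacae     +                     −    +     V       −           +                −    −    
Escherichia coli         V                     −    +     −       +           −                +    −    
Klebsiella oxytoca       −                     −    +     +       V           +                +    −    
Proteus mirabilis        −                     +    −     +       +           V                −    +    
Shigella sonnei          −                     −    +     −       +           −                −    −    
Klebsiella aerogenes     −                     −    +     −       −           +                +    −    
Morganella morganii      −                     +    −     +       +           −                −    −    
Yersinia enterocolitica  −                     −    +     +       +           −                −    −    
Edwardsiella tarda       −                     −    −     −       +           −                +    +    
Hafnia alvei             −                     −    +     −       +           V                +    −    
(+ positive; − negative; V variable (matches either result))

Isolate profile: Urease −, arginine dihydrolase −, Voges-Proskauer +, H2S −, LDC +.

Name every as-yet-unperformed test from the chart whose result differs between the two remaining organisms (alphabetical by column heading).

Urease −: excludes 5 organisms — 8 left.
H2S −: excludes Citrobacter freundii, Edwardsiella tarda — 6 left.
arginine dihydrolase −: excludes Enterobacter cloacae — 5 left.
LDC +: excludes Citrobacter koseri, Shigella sonnei — 3 left.
Voges-Proskauer +: excludes Escherichia coli — 2 left.
Two candidates remain: Hafnia alvei and Klebsiella aerogenes.
  PDA: − vs − — same for both, does not separate.
  ONPG: + vs + — same for both, does not separate.
  methyl red: Hafnia alvei +, Klebsiella aerogenes − — discriminates.

methyl red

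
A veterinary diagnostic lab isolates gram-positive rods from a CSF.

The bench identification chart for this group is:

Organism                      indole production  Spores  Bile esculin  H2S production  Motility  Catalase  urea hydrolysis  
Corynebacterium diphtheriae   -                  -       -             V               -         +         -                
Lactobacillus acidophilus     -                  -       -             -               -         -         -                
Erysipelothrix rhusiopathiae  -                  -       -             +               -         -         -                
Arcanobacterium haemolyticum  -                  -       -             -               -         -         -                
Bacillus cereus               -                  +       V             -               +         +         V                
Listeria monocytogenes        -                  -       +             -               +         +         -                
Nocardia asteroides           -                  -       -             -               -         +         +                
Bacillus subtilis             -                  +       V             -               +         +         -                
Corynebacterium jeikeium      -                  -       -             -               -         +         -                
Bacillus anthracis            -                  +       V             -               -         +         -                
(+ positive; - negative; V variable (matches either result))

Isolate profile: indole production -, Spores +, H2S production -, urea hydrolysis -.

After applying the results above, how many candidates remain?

indole production -: all 10 remaining candidates are consistent.
H2S production -: excludes Erysipelothrix rhusiopathiae — 9 left.
urea hydrolysis -: excludes Nocardia asteroides — 8 left.
Spores +: excludes 5 organisms — 3 left.
Still consistent: Bacillus anthracis, Bacillus cereus, Bacillus subtilis.

3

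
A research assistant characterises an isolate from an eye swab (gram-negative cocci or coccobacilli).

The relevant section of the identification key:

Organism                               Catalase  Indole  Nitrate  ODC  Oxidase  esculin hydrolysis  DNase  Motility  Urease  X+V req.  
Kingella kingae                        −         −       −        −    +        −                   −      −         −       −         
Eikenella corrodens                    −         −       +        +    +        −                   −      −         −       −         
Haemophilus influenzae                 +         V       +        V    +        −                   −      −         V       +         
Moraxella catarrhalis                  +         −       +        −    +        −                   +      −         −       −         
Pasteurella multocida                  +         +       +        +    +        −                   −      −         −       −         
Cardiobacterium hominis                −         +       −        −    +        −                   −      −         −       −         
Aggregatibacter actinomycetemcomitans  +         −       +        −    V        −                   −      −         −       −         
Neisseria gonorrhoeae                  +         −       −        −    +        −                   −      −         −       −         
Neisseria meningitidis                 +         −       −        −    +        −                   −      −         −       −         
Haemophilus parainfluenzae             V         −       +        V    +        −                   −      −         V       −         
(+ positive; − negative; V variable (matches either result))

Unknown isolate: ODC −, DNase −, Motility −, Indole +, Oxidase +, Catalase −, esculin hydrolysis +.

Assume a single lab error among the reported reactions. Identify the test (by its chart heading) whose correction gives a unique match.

esculin hydrolysis

As reported, no row in the chart matches all 7 reactions.
Reversing Oxidase → still no organism matches.
Reversing ODC → still no organism matches.
Reversing Indole → still no organism matches.
Reversing esculin hydrolysis (to −) → unique match: Cardiobacterium hominis.
Reversing Motility → still no organism matches.
Reversing Catalase → still no organism matches.
Reversing DNase → still no organism matches.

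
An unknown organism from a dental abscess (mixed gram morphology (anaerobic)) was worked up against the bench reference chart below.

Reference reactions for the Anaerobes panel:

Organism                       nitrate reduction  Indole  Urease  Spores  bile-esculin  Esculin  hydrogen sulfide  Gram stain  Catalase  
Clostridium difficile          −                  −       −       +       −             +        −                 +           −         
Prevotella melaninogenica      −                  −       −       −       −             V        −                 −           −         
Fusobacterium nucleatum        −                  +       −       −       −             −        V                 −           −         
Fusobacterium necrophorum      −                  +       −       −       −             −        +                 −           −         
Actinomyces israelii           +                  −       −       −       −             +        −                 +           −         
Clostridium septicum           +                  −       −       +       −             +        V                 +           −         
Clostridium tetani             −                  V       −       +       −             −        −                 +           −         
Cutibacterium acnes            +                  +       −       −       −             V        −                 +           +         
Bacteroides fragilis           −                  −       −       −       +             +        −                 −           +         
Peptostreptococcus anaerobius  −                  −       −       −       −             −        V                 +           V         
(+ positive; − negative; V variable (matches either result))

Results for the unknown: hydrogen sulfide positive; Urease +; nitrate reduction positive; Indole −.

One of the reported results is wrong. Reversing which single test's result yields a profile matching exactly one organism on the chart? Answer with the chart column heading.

Urease

As reported, no row in the chart matches all 4 reactions.
Reversing Urease (to −) → unique match: Clostridium septicum.
Reversing Indole → still no organism matches.
Reversing hydrogen sulfide → still no organism matches.
Reversing nitrate reduction → still no organism matches.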